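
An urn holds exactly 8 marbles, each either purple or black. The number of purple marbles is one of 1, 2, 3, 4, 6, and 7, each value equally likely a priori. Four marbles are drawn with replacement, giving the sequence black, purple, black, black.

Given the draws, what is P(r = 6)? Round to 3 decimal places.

0.033

Under each hypothesis, the probability of the observed sequence is: P(data | r = 1) = (7/8)(1/8)(7/8)(7/8) = 0.08374; P(data | r = 2) = (6/8)(2/8)(6/8)(6/8) = 0.10547; P(data | r = 3) = (5/8)(3/8)(5/8)(5/8) = 0.091553; P(data | r = 4) = (4/8)(4/8)(4/8)(4/8) = 0.0625; P(data | r = 6) = (2/8)(6/8)(2/8)(2/8) = 0.011719; P(data | r = 7) = (1/8)(7/8)(1/8)(1/8) = 0.001709.
The prior-weighted likelihoods are 1/6 · 0.08374 = 0.013957, 1/6 · 0.10547 = 0.017578, 1/6 · 0.091553 = 0.015259, 1/6 · 0.0625 = 0.010417, 1/6 · 0.011719 = 0.0019531, 1/6 · 0.001709 = 0.00028483; with total 0.059448.
Therefore the posterior P(r = 6 | data) = (0.0019531) / (0.059448) = 0.032854.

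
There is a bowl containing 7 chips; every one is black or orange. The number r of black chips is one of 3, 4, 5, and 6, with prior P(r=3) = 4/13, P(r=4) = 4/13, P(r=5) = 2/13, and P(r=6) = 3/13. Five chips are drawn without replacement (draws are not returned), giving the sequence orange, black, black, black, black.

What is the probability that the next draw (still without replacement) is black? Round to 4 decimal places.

For each hypothesis, P(data | H) works out to: P(data | r = 3) = (4/7)(3/6)(2/5)(1/4)(0/3) = 0; P(data | r = 4) = (3/7)(4/6)(3/5)(2/4)(1/3) = 1/35; P(data | r = 5) = (2/7)(5/6)(4/5)(3/4)(2/3) = 2/21; P(data | r = 6) = (1/7)(6/6)(5/5)(4/4)(3/3) = 1/7.
Weighting by the prior gives 4/13 · 0 = 0, 4/13 · 1/35 = 4/455, 2/13 · 2/21 = 4/273, 3/13 · 1/7 = 3/91; these sum to 11/195.
The posterior is then P(r = 3 | data) = 0, P(r = 4 | data) = 12/77, P(r = 5 | data) = 20/77, P(r = 6 | data) = 45/77.
The predictive probability is P(black next | data) = (0)(12/77) + (1/2)(20/77) + (1)(45/77) = 5/7.

0.7143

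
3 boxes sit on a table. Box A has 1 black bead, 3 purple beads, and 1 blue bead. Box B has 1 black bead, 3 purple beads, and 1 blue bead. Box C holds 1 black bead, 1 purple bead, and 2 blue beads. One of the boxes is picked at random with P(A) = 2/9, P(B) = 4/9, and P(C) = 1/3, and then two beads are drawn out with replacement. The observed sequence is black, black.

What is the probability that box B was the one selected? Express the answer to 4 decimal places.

Under each hypothesis, the probability of the observed sequence is: P(data | box A) = (1/5)(1/5) = 1/25; P(data | box B) = (1/5)(1/5) = 1/25; P(data | box C) = (1/4)(1/4) = 1/16.
Weighting by the prior gives 2/9 · 1/25 = 2/225, 4/9 · 1/25 = 4/225, 1/3 · 1/16 = 1/48; summing to 19/400.
Hence P(box B | data) = (4/225) / (19/400) = 64/171.

0.3743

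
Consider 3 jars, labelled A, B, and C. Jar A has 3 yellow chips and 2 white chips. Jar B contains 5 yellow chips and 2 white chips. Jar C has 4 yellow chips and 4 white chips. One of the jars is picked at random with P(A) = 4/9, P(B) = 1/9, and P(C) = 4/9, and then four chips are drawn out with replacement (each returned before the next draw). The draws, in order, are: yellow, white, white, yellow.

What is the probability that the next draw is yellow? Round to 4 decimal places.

For each hypothesis, P(data | H) works out to: P(data | jar A) = (3/5)(2/5)(2/5)(3/5) = 0.0576; P(data | jar B) = (5/7)(2/7)(2/7)(5/7) = 0.041649; P(data | jar C) = (4/8)(4/8)(4/8)(4/8) = 0.0625.
Multiplying each by its prior: 4/9 · 0.0576 = 0.0256, 1/9 · 0.041649 = 0.0046277, 4/9 · 0.0625 = 0.027778; summing to 0.058005.
Normalising, the posterior is P(jar A | data) = 0.44134, P(jar B | data) = 0.07978, P(jar C | data) = 0.47888.
The predictive probability is P(yellow next | data) = (3/5)(0.44134) + (5/7)(0.07978) + (1/2)(0.47888) = 0.56123.

0.5612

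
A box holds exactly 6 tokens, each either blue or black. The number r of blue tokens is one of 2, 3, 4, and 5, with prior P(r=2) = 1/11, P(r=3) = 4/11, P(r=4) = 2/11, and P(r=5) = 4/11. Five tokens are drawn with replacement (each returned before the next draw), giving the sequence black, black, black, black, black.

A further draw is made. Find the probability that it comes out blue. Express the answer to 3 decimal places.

The likelihood of the observed sequence under each hypothesis: P(data | r = 2) = (4/6)(4/6)(4/6)(4/6)(4/6) = 0.13169; P(data | r = 3) = (3/6)(3/6)(3/6)(3/6)(3/6) = 0.03125; P(data | r = 4) = (2/6)(2/6)(2/6)(2/6)(2/6) = 0.0041152; P(data | r = 5) = (1/6)(1/6)(1/6)(1/6)(1/6) = 0.0001286.
Multiplying each by its prior: 1/11 · 0.13169 = 0.011972, 4/11 · 0.03125 = 0.011364, 2/11 · 0.0041152 = 0.00074822, 4/11 · 0.0001286 = 4.6764e-05; these sum to 0.02413.
The posterior is then P(r = 2 | data) = 0.49612, P(r = 3 | data) = 0.47093, P(r = 4 | data) = 0.031008, P(r = 5 | data) = 0.001938.
Averaging over the posterior, P(blue next | data) = (1/3)(0.49612) + (1/2)(0.47093) + (2/3)(0.031008) + (5/6)(0.001938) = 0.42313.

0.423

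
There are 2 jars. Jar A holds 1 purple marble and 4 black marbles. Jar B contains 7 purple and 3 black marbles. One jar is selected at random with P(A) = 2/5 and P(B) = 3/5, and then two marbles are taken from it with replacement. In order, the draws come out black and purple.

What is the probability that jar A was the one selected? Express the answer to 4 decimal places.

Under each hypothesis, the probability of the observed sequence is: P(data | jar A) = (4/5)(1/5) = 4/25; P(data | jar B) = (3/10)(7/10) = 21/100.
Multiplying each by its prior: 2/5 · 4/25 = 8/125, 3/5 · 21/100 = 63/500; with total 19/100.
Therefore the posterior P(jar A | data) = (8/125) / (19/100) = 32/95.

0.3368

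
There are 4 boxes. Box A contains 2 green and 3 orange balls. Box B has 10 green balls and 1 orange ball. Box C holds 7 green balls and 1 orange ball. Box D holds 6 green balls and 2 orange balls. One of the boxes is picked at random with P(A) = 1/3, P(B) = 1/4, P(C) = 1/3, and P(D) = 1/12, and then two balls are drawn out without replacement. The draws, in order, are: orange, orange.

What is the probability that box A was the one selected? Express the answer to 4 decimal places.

Under each hypothesis, the probability of the observed sequence is: P(data | box A) = (3/5)(2/4) = 0.3; P(data | box B) = (1/11)(0/10) = 0; P(data | box C) = (1/8)(0/7) = 0; P(data | box D) = (2/8)(1/7) = 0.035714.
The prior-weighted likelihoods are 1/3 · 0.3 = 0.1, 1/4 · 0 = 0, 1/3 · 0 = 0, 1/12 · 0.035714 = 0.0029762; summing to 0.10298.
Hence P(box A | data) = (0.1) / (0.10298) = 0.9711.

0.9711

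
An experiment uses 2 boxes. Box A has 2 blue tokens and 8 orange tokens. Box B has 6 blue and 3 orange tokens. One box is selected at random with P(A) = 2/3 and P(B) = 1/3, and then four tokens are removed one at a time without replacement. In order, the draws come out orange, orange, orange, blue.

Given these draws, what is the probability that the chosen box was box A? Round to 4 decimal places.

The likelihood of the observed sequence under each hypothesis: P(data | box A) = (8/10)(7/9)(6/8)(2/7) = 2/15; P(data | box B) = (3/9)(2/8)(1/7)(6/6) = 1/84.
Multiplying each by its prior: 2/3 · 2/15 = 4/45, 1/3 · 1/84 = 1/252; with total 13/140.
Hence P(box A | data) = (4/45) / (13/140) = 112/117.

0.9573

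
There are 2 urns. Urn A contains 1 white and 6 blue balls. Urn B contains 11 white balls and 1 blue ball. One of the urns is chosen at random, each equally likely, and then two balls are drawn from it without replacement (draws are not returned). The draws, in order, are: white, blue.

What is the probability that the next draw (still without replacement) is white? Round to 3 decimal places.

0.368

For each hypothesis, P(data | H) works out to: P(data | urn A) = (1/7)(6/6) = 1/7; P(data | urn B) = (11/12)(1/11) = 1/12.
Weighting by the prior gives 1/2 · 1/7 = 1/14, 1/2 · 1/12 = 1/24; these sum to 19/168.
The posterior is then P(urn A | data) = 12/19, P(urn B | data) = 7/19.
So P(white next | data) = Σ P(white next | H) P(H | data) = (0)(12/19) + (1)(7/19) = 7/19.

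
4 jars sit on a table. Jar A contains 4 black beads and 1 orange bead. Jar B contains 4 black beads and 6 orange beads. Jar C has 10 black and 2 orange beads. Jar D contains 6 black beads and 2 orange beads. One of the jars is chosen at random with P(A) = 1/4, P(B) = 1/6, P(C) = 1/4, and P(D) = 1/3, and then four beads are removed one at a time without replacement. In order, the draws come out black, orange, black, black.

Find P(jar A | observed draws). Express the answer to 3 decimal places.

Under each hypothesis, the probability of the observed sequence is: P(data | jar A) = (4/5)(1/4)(3/3)(2/2) = 0.2; P(data | jar B) = (4/10)(6/9)(3/8)(2/7) = 0.028571; P(data | jar C) = (10/12)(2/11)(9/10)(8/9) = 0.12121; P(data | jar D) = (6/8)(2/7)(5/6)(4/5) = 0.14286.
Multiplying each by its prior: 1/4 · 0.2 = 0.05, 1/6 · 0.028571 = 0.0047619, 1/4 · 0.12121 = 0.030303, 1/3 · 0.14286 = 0.047619; summing to 0.13268.
Hence P(jar A | data) = (0.05) / (0.13268) = 0.37684.

0.377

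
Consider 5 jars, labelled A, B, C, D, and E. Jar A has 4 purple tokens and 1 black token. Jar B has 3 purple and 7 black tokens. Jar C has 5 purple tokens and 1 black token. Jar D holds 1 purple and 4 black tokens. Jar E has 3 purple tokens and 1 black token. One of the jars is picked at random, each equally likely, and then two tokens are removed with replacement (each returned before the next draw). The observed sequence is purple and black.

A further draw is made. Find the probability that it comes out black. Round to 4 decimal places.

0.4402

Compute the likelihood of the observed sequence for each case: P(data | jar A) = (4/5)(1/5) = 0.16; P(data | jar B) = (3/10)(7/10) = 0.21; P(data | jar C) = (5/6)(1/6) = 0.13889; P(data | jar D) = (1/5)(4/5) = 0.16; P(data | jar E) = (3/4)(1/4) = 0.1875.
Weighting by the prior gives 1/5 · 0.16 = 0.032, 1/5 · 0.21 = 0.042, 1/5 · 0.13889 = 0.027778, 1/5 · 0.16 = 0.032, 1/5 · 0.1875 = 0.0375; summing to 0.17128.
The posterior is then P(jar A | data) = 0.18683, P(jar B | data) = 0.24522, P(jar C | data) = 0.16218, P(jar D | data) = 0.18683, P(jar E | data) = 0.21894.
The predictive probability is P(black next | data) = (1/5)(0.18683) + (7/10)(0.24522) + (1/6)(0.16218) + (4/5)(0.18683) + (1/4)(0.21894) = 0.44025.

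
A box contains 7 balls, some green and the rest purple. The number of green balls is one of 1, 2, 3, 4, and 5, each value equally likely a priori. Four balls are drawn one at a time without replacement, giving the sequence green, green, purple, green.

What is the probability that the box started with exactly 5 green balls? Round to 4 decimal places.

The likelihood of the observed sequence under each hypothesis: P(data | r = 1) = (1/7)(0/6) = 0; P(data | r = 2) = (2/7)(1/6)(5/5)(0/4) = 0; P(data | r = 3) = (3/7)(2/6)(4/5)(1/4) = 1/35; P(data | r = 4) = (4/7)(3/6)(3/5)(2/4) = 3/35; P(data | r = 5) = (5/7)(4/6)(2/5)(3/4) = 1/7.
Multiplying each by its prior: 1/5 · 0 = 0, 1/5 · 0 = 0, 1/5 · 1/35 = 1/175, 1/5 · 3/35 = 3/175, 1/5 · 1/7 = 1/35; summing to 9/175.
By Bayes' rule, P(r = 5 | data) = (1/35) / (9/175) = 5/9.

0.5556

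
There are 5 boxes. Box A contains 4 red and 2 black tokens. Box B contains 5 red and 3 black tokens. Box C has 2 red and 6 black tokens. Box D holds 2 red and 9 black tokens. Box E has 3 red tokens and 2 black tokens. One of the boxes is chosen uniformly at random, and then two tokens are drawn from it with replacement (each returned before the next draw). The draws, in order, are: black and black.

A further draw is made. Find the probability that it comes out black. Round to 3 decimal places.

For each hypothesis, P(data | H) works out to: P(data | box A) = (2/6)(2/6) = 0.11111; P(data | box B) = (3/8)(3/8) = 0.14062; P(data | box C) = (6/8)(6/8) = 0.5625; P(data | box D) = (9/11)(9/11) = 0.66942; P(data | box E) = (2/5)(2/5) = 0.16.
Multiplying each by its prior: 1/5 · 0.11111 = 0.022222, 1/5 · 0.14062 = 0.028125, 1/5 · 0.5625 = 0.1125, 1/5 · 0.66942 = 0.13388, 1/5 · 0.16 = 0.032; with total 0.32873.
Dividing through by the total gives posterior P(box A | data) = 0.0676, P(box B | data) = 0.085556, P(box C | data) = 0.34222, P(box D | data) = 0.40728, P(box E | data) = 0.097344.
Averaging over the posterior, P(black next | data) = (1/3)(0.0676) + (3/8)(0.085556) + (3/4)(0.34222) + (9/11)(0.40728) + (2/5)(0.097344) = 0.68345.

0.683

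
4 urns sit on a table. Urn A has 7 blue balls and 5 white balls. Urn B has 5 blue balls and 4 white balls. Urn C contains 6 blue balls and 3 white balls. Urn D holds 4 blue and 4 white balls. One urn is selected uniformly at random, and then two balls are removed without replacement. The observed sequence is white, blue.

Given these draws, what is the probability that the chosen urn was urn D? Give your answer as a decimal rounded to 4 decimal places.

The likelihood of the observed sequence under each hypothesis: P(data | urn A) = (5/12)(7/11) = 0.26515; P(data | urn B) = (4/9)(5/8) = 0.27778; P(data | urn C) = (3/9)(6/8) = 0.25; P(data | urn D) = (4/8)(4/7) = 0.28571.
The prior-weighted likelihoods are 1/4 · 0.26515 = 0.066288, 1/4 · 0.27778 = 0.069444, 1/4 · 0.25 = 0.0625, 1/4 · 0.28571 = 0.071429; summing to 0.26966.
By Bayes' rule, P(urn D | data) = (0.071429) / (0.26966) = 0.26488.

0.2649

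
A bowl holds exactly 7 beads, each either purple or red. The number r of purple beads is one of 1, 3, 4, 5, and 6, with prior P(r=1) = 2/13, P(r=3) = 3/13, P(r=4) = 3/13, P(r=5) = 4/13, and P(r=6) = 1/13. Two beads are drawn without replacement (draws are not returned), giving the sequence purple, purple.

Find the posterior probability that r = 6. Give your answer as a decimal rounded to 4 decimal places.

0.1829

The likelihood of the observed sequence under each hypothesis: P(data | r = 1) = (1/7)(0/6) = 0; P(data | r = 3) = (3/7)(2/6) = 1/7; P(data | r = 4) = (4/7)(3/6) = 2/7; P(data | r = 5) = (5/7)(4/6) = 10/21; P(data | r = 6) = (6/7)(5/6) = 5/7.
Multiplying each by its prior: 2/13 · 0 = 0, 3/13 · 1/7 = 3/91, 3/13 · 2/7 = 6/91, 4/13 · 10/21 = 40/273, 1/13 · 5/7 = 5/91; with total 82/273.
So P(r = 6 | data) = (5/91) / (82/273) = 15/82.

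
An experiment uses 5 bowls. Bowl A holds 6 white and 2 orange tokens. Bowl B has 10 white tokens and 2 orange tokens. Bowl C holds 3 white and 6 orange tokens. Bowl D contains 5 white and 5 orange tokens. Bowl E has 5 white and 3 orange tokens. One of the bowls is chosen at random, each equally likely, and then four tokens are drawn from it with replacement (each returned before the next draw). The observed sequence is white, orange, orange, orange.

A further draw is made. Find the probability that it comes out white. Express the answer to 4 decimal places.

Under each hypothesis, the probability of the observed sequence is: P(data | bowl A) = (6/8)(2/8)(2/8)(2/8) = 0.011719; P(data | bowl B) = (10/12)(2/12)(2/12)(2/12) = 0.003858; P(data | bowl C) = (3/9)(6/9)(6/9)(6/9) = 0.098765; P(data | bowl D) = (5/10)(5/10)(5/10)(5/10) = 0.0625; P(data | bowl E) = (5/8)(3/8)(3/8)(3/8) = 0.032959.
Weighting by the prior gives 1/5 · 0.011719 = 0.0023437, 1/5 · 0.003858 = 0.0007716, 1/5 · 0.098765 = 0.019753, 1/5 · 0.0625 = 0.0125, 1/5 · 0.032959 = 0.0065918; these sum to 0.04196.
The posterior is then P(bowl A | data) = 0.055856, P(bowl B | data) = 0.018389, P(bowl C | data) = 0.47076, P(bowl D | data) = 0.2979, P(bowl E | data) = 0.1571.
Averaging over the posterior, P(white next | data) = (3/4)(0.055856) + (5/6)(0.018389) + (1/3)(0.47076) + (1/2)(0.2979) + (5/8)(0.1571) = 0.46127.

0.4613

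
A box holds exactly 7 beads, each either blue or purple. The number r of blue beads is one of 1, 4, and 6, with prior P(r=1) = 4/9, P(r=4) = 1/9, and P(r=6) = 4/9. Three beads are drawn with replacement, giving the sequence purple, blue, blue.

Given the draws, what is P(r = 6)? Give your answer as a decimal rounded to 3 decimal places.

Compute the likelihood of the observed sequence for each case: P(data | r = 1) = (6/7)(1/7)(1/7) = 0.017493; P(data | r = 4) = (3/7)(4/7)(4/7) = 0.13994; P(data | r = 6) = (1/7)(6/7)(6/7) = 0.10496.
Weighting by the prior gives 4/9 · 0.017493 = 0.0077745, 1/9 · 0.13994 = 0.015549, 4/9 · 0.10496 = 0.046647; these sum to 0.069971.
Hence P(r = 6 | data) = (0.046647) / (0.069971) = 0.66667.

0.667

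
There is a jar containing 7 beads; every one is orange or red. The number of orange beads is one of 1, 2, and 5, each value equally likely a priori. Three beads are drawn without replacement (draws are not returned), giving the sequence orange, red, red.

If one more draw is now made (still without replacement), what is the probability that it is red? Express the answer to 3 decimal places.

0.750

Compute the likelihood of the observed sequence for each case: P(data | r = 1) = (1/7)(6/6)(5/5) = 1/7; P(data | r = 2) = (2/7)(5/6)(4/5) = 4/21; P(data | r = 5) = (5/7)(2/6)(1/5) = 1/21.
Multiplying each by its prior: 1/3 · 1/7 = 1/21, 1/3 · 4/21 = 4/63, 1/3 · 1/21 = 1/63; with total 8/63.
Dividing through by the total gives posterior P(r = 1 | data) = 3/8, P(r = 2 | data) = 1/2, P(r = 5 | data) = 1/8.
The predictive probability is P(red next | data) = (1)(3/8) + (3/4)(1/2) + (0)(1/8) = 3/4.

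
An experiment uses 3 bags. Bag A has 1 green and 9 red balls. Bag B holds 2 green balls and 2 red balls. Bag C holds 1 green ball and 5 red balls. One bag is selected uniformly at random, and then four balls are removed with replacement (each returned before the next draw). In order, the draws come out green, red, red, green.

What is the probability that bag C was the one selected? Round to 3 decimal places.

0.215

Compute the likelihood of the observed sequence for each case: P(data | bag A) = (1/10)(9/10)(9/10)(1/10) = 0.0081; P(data | bag B) = (2/4)(2/4)(2/4)(2/4) = 0.0625; P(data | bag C) = (1/6)(5/6)(5/6)(1/6) = 0.01929.
Weighting by the prior gives 1/3 · 0.0081 = 0.0027, 1/3 · 0.0625 = 0.020833, 1/3 · 0.01929 = 0.00643; summing to 0.029963.
So P(bag C | data) = (0.00643) / (0.029963) = 0.2146.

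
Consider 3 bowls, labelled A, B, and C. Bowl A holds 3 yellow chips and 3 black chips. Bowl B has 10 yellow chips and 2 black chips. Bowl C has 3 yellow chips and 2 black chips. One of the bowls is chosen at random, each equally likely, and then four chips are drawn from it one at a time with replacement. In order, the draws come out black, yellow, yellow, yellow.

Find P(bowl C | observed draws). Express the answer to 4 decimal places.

0.3521

For each hypothesis, P(data | H) works out to: P(data | bowl A) = (3/6)(3/6)(3/6)(3/6) = 0.0625; P(data | bowl B) = (2/12)(10/12)(10/12)(10/12) = 0.096451; P(data | bowl C) = (2/5)(3/5)(3/5)(3/5) = 0.0864.
The prior-weighted likelihoods are 1/3 · 0.0625 = 0.020833, 1/3 · 0.096451 = 0.03215, 1/3 · 0.0864 = 0.0288; summing to 0.081784.
By Bayes' rule, P(bowl C | data) = (0.0288) / (0.081784) = 0.35215.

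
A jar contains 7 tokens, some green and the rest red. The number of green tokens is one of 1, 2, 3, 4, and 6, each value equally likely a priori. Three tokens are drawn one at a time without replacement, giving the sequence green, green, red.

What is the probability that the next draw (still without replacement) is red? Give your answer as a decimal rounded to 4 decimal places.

0.4600

For each hypothesis, P(data | H) works out to: P(data | r = 1) = (1/7)(0/6) = 0; P(data | r = 2) = (2/7)(1/6)(5/5) = 1/21; P(data | r = 3) = (3/7)(2/6)(4/5) = 4/35; P(data | r = 4) = (4/7)(3/6)(3/5) = 6/35; P(data | r = 6) = (6/7)(5/6)(1/5) = 1/7.
Weighting by the prior gives 1/5 · 0 = 0, 1/5 · 1/21 = 1/105, 1/5 · 4/35 = 4/175, 1/5 · 6/35 = 6/175, 1/5 · 1/7 = 1/35; summing to 2/21.
The posterior is then P(r = 1 | data) = 0, P(r = 2 | data) = 1/10, P(r = 3 | data) = 6/25, P(r = 4 | data) = 9/25, P(r = 6 | data) = 3/10.
The predictive probability is P(red next | data) = (1)(1/10) + (3/4)(6/25) + (1/2)(9/25) + (0)(3/10) = 23/50.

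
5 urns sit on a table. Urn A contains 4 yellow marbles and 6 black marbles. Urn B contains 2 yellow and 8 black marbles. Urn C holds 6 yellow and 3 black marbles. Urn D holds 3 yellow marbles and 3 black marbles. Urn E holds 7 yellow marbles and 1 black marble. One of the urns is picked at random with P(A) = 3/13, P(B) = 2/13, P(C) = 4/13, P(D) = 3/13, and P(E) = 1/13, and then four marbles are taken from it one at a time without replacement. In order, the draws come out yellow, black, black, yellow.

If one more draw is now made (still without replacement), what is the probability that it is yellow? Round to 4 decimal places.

For each hypothesis, P(data | H) works out to: P(data | urn A) = (4/10)(6/9)(5/8)(3/7) = 0.071429; P(data | urn B) = (2/10)(8/9)(7/8)(1/7) = 0.022222; P(data | urn C) = (6/9)(3/8)(2/7)(5/6) = 0.059524; P(data | urn D) = (3/6)(3/5)(2/4)(2/3) = 0.1; P(data | urn E) = (7/8)(1/7)(0/6) = 0.
Weighting by the prior gives 3/13 · 0.071429 = 0.016484, 2/13 · 0.022222 = 0.0034188, 4/13 · 0.059524 = 0.018315, 3/13 · 0.1 = 0.023077, 1/13 · 0 = 0; summing to 0.061294.
Dividing through by the total gives posterior P(urn A | data) = 0.26892, P(urn B | data) = 0.055777, P(urn C | data) = 0.2988, P(urn D | data) = 0.37649, P(urn E | data) = 0.
Averaging over the posterior, P(yellow next | data) = (1/3)(0.26892) + (0)(0.055777) + (4/5)(0.2988) + (1/2)(0.37649) = 0.51693.

0.5169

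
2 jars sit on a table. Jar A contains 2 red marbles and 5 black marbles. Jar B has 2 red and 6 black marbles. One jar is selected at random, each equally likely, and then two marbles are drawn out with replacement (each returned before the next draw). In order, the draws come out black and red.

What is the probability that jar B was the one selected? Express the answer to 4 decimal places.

0.4788

The likelihood of the observed sequence under each hypothesis: P(data | jar A) = (5/7)(2/7) = 0.20408; P(data | jar B) = (6/8)(2/8) = 0.1875.
The prior-weighted likelihoods are 1/2 · 0.20408 = 0.10204, 1/2 · 0.1875 = 0.09375; these sum to 0.19579.
By Bayes' rule, P(jar B | data) = (0.09375) / (0.19579) = 0.47883.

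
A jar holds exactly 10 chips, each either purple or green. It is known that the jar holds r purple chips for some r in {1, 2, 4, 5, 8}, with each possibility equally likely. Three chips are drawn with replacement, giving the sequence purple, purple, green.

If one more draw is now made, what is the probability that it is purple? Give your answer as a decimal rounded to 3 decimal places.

0.540

Compute the likelihood of the observed sequence for each case: P(data | r = 1) = (1/10)(1/10)(9/10) = 0.009; P(data | r = 2) = (2/10)(2/10)(8/10) = 0.032; P(data | r = 4) = (4/10)(4/10)(6/10) = 0.096; P(data | r = 5) = (5/10)(5/10)(5/10) = 0.125; P(data | r = 8) = (8/10)(8/10)(2/10) = 0.128.
Multiplying each by its prior: 1/5 · 0.009 = 0.0018, 1/5 · 0.032 = 0.0064, 1/5 · 0.096 = 0.0192, 1/5 · 0.125 = 0.025, 1/5 · 0.128 = 0.0256; summing to 0.078.
Normalising, the posterior is P(r = 1 | data) = 0.023077, P(r = 2 | data) = 0.082051, P(r = 4 | data) = 0.24615, P(r = 5 | data) = 0.32051, P(r = 8 | data) = 0.32821.
So P(purple next | data) = Σ P(purple next | H) P(H | data) = (1/10)(0.023077) + (1/5)(0.082051) + (2/5)(0.24615) + (1/2)(0.32051) + (4/5)(0.32821) = 0.54.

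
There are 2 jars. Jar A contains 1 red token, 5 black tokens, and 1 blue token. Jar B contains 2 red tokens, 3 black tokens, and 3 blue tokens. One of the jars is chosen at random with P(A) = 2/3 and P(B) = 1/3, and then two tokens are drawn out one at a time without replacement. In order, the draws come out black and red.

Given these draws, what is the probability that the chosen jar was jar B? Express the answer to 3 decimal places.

0.310

The likelihood of the observed sequence under each hypothesis: P(data | jar A) = (5/7)(1/6) = 5/42; P(data | jar B) = (3/8)(2/7) = 3/28.
The prior-weighted likelihoods are 2/3 · 5/42 = 5/63, 1/3 · 3/28 = 1/28; summing to 29/252.
By Bayes' rule, P(jar B | data) = (1/28) / (29/252) = 9/29.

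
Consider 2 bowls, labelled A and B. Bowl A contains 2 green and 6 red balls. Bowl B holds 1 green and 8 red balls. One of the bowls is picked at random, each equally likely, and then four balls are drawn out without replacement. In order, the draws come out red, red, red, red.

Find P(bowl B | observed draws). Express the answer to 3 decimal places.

0.722

The likelihood of the observed sequence under each hypothesis: P(data | bowl A) = (6/8)(5/7)(4/6)(3/5) = 3/14; P(data | bowl B) = (8/9)(7/8)(6/7)(5/6) = 5/9.
The prior-weighted likelihoods are 1/2 · 3/14 = 3/28, 1/2 · 5/9 = 5/18; with total 97/252.
So P(bowl B | data) = (5/18) / (97/252) = 70/97.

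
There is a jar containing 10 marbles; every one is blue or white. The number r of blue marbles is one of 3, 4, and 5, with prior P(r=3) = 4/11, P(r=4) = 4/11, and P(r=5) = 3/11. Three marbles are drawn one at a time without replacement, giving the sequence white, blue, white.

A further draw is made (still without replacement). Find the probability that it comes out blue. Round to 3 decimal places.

Under each hypothesis, the probability of the observed sequence is: P(data | r = 3) = (7/10)(3/9)(6/8) = 7/40; P(data | r = 4) = (6/10)(4/9)(5/8) = 1/6; P(data | r = 5) = (5/10)(5/9)(4/8) = 5/36.
Weighting by the prior gives 4/11 · 7/40 = 7/110, 4/11 · 1/6 = 2/33, 3/11 · 5/36 = 5/132; with total 107/660.
The posterior is then P(r = 3 | data) = 42/107, P(r = 4 | data) = 40/107, P(r = 5 | data) = 25/107.
Averaging over the posterior, P(blue next | data) = (2/7)(42/107) + (3/7)(40/107) + (4/7)(25/107) = 304/749.

0.406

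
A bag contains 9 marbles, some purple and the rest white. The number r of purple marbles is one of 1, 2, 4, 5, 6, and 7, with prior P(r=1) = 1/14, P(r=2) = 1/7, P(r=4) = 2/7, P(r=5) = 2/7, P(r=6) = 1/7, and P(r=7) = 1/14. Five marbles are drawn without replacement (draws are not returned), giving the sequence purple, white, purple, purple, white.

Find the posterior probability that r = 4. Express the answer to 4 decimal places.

Compute the likelihood of the observed sequence for each case: P(data | r = 1) = (1/9)(8/8)(0/7) = 0; P(data | r = 2) = (2/9)(7/8)(1/7)(0/6) = 0; P(data | r = 4) = (4/9)(5/8)(3/7)(2/6)(4/5) = 0.031746; P(data | r = 5) = (5/9)(4/8)(4/7)(3/6)(3/5) = 0.047619; P(data | r = 6) = (6/9)(3/8)(5/7)(4/6)(2/5) = 0.047619; P(data | r = 7) = (7/9)(2/8)(6/7)(5/6)(1/5) = 0.027778.
Weighting by the prior gives 1/14 · 0 = 0, 1/7 · 0 = 0, 2/7 · 0.031746 = 0.0090703, 2/7 · 0.047619 = 0.013605, 1/7 · 0.047619 = 0.0068027, 1/14 · 0.027778 = 0.0019841; these sum to 0.031463.
Hence P(r = 4 | data) = (0.0090703) / (0.031463) = 0.28829.

0.2883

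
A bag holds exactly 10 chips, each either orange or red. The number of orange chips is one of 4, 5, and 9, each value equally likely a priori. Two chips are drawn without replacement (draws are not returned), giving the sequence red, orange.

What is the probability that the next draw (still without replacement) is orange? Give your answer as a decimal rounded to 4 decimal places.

0.5259

The likelihood of the observed sequence under each hypothesis: P(data | r = 4) = (6/10)(4/9) = 4/15; P(data | r = 5) = (5/10)(5/9) = 5/18; P(data | r = 9) = (1/10)(9/9) = 1/10.
Weighting by the prior gives 1/3 · 4/15 = 4/45, 1/3 · 5/18 = 5/54, 1/3 · 1/10 = 1/30; these sum to 29/135.
Dividing through by the total gives posterior P(r = 4 | data) = 12/29, P(r = 5 | data) = 25/58, P(r = 9 | data) = 9/58.
So P(orange next | data) = Σ P(orange next | H) P(H | data) = (3/8)(12/29) + (1/2)(25/58) + (1)(9/58) = 61/116.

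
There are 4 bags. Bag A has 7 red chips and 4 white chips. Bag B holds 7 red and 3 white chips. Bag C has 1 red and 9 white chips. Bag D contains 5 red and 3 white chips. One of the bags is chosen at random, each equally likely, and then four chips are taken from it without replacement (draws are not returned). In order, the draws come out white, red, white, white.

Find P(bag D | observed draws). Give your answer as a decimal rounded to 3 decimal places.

0.121

Under each hypothesis, the probability of the observed sequence is: P(data | bag A) = (4/11)(7/10)(3/9)(2/8) = 0.021212; P(data | bag B) = (3/10)(7/9)(2/8)(1/7) = 0.0083333; P(data | bag C) = (9/10)(1/9)(8/8)(7/7) = 0.1; P(data | bag D) = (3/8)(5/7)(2/6)(1/5) = 0.017857.
Multiplying each by its prior: 1/4 · 0.021212 = 0.005303, 1/4 · 0.0083333 = 0.0020833, 1/4 · 0.1 = 0.025, 1/4 · 0.017857 = 0.0044643; summing to 0.036851.
Hence P(bag D | data) = (0.0044643) / (0.036851) = 0.12115.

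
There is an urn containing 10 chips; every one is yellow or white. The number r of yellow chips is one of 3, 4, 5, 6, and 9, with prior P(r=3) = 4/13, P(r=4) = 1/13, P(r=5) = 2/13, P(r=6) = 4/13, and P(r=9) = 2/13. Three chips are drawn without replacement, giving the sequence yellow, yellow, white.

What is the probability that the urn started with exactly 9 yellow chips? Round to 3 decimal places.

0.135

Under each hypothesis, the probability of the observed sequence is: P(data | r = 3) = (3/10)(2/9)(7/8) = 0.058333; P(data | r = 4) = (4/10)(3/9)(6/8) = 0.1; P(data | r = 5) = (5/10)(4/9)(5/8) = 0.13889; P(data | r = 6) = (6/10)(5/9)(4/8) = 0.16667; P(data | r = 9) = (9/10)(8/9)(1/8) = 0.1.
Multiplying each by its prior: 4/13 · 0.058333 = 0.017949, 1/13 · 0.1 = 0.0076923, 2/13 · 0.13889 = 0.021368, 4/13 · 0.16667 = 0.051282, 2/13 · 0.1 = 0.015385; with total 0.11368.
Hence P(r = 9 | data) = (0.015385) / (0.11368) = 0.13534.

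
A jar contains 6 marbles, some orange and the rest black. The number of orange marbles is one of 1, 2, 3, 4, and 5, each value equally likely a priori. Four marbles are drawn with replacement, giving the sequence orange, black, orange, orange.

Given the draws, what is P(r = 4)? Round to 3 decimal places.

Under each hypothesis, the probability of the observed sequence is: P(data | r = 1) = (1/6)(5/6)(1/6)(1/6) = 0.003858; P(data | r = 2) = (2/6)(4/6)(2/6)(2/6) = 0.024691; P(data | r = 3) = (3/6)(3/6)(3/6)(3/6) = 0.0625; P(data | r = 4) = (4/6)(2/6)(4/6)(4/6) = 0.098765; P(data | r = 5) = (5/6)(1/6)(5/6)(5/6) = 0.096451.
The prior-weighted likelihoods are 1/5 · 0.003858 = 0.0007716, 1/5 · 0.024691 = 0.0049383, 1/5 · 0.0625 = 0.0125, 1/5 · 0.098765 = 0.019753, 1/5 · 0.096451 = 0.01929; these sum to 0.057253.
Therefore the posterior P(r = 4 | data) = (0.019753) / (0.057253) = 0.34501.

0.345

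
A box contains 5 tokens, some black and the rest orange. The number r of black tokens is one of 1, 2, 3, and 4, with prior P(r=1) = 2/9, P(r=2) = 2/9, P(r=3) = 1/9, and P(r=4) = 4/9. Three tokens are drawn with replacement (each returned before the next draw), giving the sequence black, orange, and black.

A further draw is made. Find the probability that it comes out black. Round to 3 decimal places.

Compute the likelihood of the observed sequence for each case: P(data | r = 1) = (1/5)(4/5)(1/5) = 0.032; P(data | r = 2) = (2/5)(3/5)(2/5) = 0.096; P(data | r = 3) = (3/5)(2/5)(3/5) = 0.144; P(data | r = 4) = (4/5)(1/5)(4/5) = 0.128.
Multiplying each by its prior: 2/9 · 0.032 = 0.0071111, 2/9 · 0.096 = 0.021333, 1/9 · 0.144 = 0.016, 4/9 · 0.128 = 0.056889; with total 0.10133.
The posterior is then P(r = 1 | data) = 0.070175, P(r = 2 | data) = 0.21053, P(r = 3 | data) = 0.15789, P(r = 4 | data) = 0.5614.
So P(black next | data) = Σ P(black next | H) P(H | data) = (1/5)(0.070175) + (2/5)(0.21053) + (3/5)(0.15789) + (4/5)(0.5614) = 0.64211.

0.642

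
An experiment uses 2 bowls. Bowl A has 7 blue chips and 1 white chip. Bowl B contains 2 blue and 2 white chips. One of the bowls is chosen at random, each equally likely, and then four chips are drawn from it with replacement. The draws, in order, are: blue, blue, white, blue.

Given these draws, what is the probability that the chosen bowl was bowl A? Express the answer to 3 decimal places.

0.573

Under each hypothesis, the probability of the observed sequence is: P(data | bowl A) = (7/8)(7/8)(1/8)(7/8) = 0.08374; P(data | bowl B) = (2/4)(2/4)(2/4)(2/4) = 0.0625.
Weighting by the prior gives 1/2 · 0.08374 = 0.04187, 1/2 · 0.0625 = 0.03125; summing to 0.07312.
Hence P(bowl A | data) = (0.04187) / (0.07312) = 0.57262.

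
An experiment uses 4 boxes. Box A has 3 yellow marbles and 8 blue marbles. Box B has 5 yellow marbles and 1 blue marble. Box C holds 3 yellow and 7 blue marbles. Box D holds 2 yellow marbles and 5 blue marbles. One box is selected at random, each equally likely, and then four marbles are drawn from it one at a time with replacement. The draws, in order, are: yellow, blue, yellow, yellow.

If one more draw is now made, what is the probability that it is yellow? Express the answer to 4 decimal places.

0.6461

The likelihood of the observed sequence under each hypothesis: P(data | box A) = (3/11)(8/11)(3/11)(3/11) = 0.014753; P(data | box B) = (5/6)(1/6)(5/6)(5/6) = 0.096451; P(data | box C) = (3/10)(7/10)(3/10)(3/10) = 0.0189; P(data | box D) = (2/7)(5/7)(2/7)(2/7) = 0.01666.
Multiplying each by its prior: 1/4 · 0.014753 = 0.0036883, 1/4 · 0.096451 = 0.024113, 1/4 · 0.0189 = 0.004725, 1/4 · 0.01666 = 0.0041649; with total 0.036691.
The posterior is then P(box A | data) = 0.10052, P(box B | data) = 0.65718, P(box C | data) = 0.12878, P(box D | data) = 0.11351.
The predictive probability is P(yellow next | data) = (3/11)(0.10052) + (5/6)(0.65718) + (3/10)(0.12878) + (2/7)(0.11351) = 0.64614.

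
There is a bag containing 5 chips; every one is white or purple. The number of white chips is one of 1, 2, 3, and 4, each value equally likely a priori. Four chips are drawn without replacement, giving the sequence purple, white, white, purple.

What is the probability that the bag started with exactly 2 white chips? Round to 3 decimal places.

0.500

The likelihood of the observed sequence under each hypothesis: P(data | r = 1) = (4/5)(1/4)(0/3) = 0; P(data | r = 2) = (3/5)(2/4)(1/3)(2/2) = 1/10; P(data | r = 3) = (2/5)(3/4)(2/3)(1/2) = 1/10; P(data | r = 4) = (1/5)(4/4)(3/3)(0/2) = 0.
Weighting by the prior gives 1/4 · 0 = 0, 1/4 · 1/10 = 1/40, 1/4 · 1/10 = 1/40, 1/4 · 0 = 0; with total 1/20.
By Bayes' rule, P(r = 2 | data) = (1/40) / (1/20) = 1/2.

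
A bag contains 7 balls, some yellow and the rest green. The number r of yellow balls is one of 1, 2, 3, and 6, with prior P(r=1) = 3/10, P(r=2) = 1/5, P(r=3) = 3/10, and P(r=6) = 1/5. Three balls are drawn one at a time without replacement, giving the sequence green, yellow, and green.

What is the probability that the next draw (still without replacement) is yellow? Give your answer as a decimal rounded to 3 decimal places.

0.266

The likelihood of the observed sequence under each hypothesis: P(data | r = 1) = (6/7)(1/6)(5/5) = 0.14286; P(data | r = 2) = (5/7)(2/6)(4/5) = 0.19048; P(data | r = 3) = (4/7)(3/6)(3/5) = 0.17143; P(data | r = 6) = (1/7)(6/6)(0/5) = 0.
Multiplying each by its prior: 3/10 · 0.14286 = 0.042857, 1/5 · 0.19048 = 0.038095, 3/10 · 0.17143 = 0.051429, 1/5 · 0 = 0; summing to 0.13238.
Dividing through by the total gives posterior P(r = 1 | data) = 0.32374, P(r = 2 | data) = 0.28777, P(r = 3 | data) = 0.38849, P(r = 6 | data) = 0.
The predictive probability is P(yellow next | data) = (0)(0.32374) + (1/4)(0.28777) + (1/2)(0.38849) = 0.26619.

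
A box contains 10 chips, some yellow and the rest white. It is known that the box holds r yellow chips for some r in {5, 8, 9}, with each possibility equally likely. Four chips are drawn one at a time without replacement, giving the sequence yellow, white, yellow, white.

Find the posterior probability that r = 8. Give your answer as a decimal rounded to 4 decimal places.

0.2188

The likelihood of the observed sequence under each hypothesis: P(data | r = 5) = (5/10)(5/9)(4/8)(4/7) = 5/63; P(data | r = 8) = (8/10)(2/9)(7/8)(1/7) = 1/45; P(data | r = 9) = (9/10)(1/9)(8/8)(0/7) = 0.
Multiplying each by its prior: 1/3 · 5/63 = 5/189, 1/3 · 1/45 = 1/135, 1/3 · 0 = 0; summing to 32/945.
So P(r = 8 | data) = (1/135) / (32/945) = 7/32.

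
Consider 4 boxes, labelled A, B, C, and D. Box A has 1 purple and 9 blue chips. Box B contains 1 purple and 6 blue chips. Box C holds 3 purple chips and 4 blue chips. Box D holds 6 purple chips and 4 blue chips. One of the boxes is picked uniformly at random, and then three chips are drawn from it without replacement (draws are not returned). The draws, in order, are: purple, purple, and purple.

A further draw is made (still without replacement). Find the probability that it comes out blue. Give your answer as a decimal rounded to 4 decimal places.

Compute the likelihood of the observed sequence for each case: P(data | box A) = (1/10)(0/9) = 0; P(data | box B) = (1/7)(0/6) = 0; P(data | box C) = (3/7)(2/6)(1/5) = 1/35; P(data | box D) = (6/10)(5/9)(4/8) = 1/6.
Weighting by the prior gives 1/4 · 0 = 0, 1/4 · 0 = 0, 1/4 · 1/35 = 1/140, 1/4 · 1/6 = 1/24; these sum to 41/840.
Dividing through by the total gives posterior P(box A | data) = 0, P(box B | data) = 0, P(box C | data) = 6/41, P(box D | data) = 35/41.
The predictive probability is P(blue next | data) = (1)(6/41) + (4/7)(35/41) = 26/41.

0.6341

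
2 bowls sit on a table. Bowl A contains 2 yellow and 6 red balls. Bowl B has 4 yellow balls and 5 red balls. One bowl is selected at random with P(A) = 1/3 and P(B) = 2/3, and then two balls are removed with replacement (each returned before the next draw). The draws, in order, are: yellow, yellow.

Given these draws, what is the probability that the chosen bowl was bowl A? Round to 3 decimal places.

0.137

Compute the likelihood of the observed sequence for each case: P(data | bowl A) = (2/8)(2/8) = 0.0625; P(data | bowl B) = (4/9)(4/9) = 0.19753.
Multiplying each by its prior: 1/3 · 0.0625 = 0.020833, 2/3 · 0.19753 = 0.13169; summing to 0.15252.
So P(bowl A | data) = (0.020833) / (0.15252) = 0.13659.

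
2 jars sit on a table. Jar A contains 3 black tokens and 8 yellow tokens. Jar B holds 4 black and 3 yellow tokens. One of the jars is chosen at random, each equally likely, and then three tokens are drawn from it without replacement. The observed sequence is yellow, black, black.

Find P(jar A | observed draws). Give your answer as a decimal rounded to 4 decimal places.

For each hypothesis, P(data | H) works out to: P(data | jar A) = (8/11)(3/10)(2/9) = 0.048485; P(data | jar B) = (3/7)(4/6)(3/5) = 0.17143.
Multiplying each by its prior: 1/2 · 0.048485 = 0.024242, 1/2 · 0.17143 = 0.085714; with total 0.10996.
By Bayes' rule, P(jar A | data) = (0.024242) / (0.10996) = 0.22047.

0.2205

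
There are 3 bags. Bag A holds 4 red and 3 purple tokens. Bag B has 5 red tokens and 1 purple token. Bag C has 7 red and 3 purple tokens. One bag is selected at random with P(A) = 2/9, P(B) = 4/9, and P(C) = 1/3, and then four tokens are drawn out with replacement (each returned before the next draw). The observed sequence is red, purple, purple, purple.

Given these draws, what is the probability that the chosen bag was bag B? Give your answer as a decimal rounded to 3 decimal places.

0.095

Compute the likelihood of the observed sequence for each case: P(data | bag A) = (4/7)(3/7)(3/7)(3/7) = 0.044981; P(data | bag B) = (5/6)(1/6)(1/6)(1/6) = 0.003858; P(data | bag C) = (7/10)(3/10)(3/10)(3/10) = 0.0189.
The prior-weighted likelihoods are 2/9 · 0.044981 = 0.0099958, 4/9 · 0.003858 = 0.0017147, 1/3 · 0.0189 = 0.0063; these sum to 0.018011.
Therefore the posterior P(bag B | data) = (0.0017147) / (0.018011) = 0.095204.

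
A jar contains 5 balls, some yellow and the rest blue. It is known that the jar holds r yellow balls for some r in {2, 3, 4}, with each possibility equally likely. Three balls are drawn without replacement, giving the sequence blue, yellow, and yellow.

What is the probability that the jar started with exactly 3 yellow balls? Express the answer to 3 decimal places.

Compute the likelihood of the observed sequence for each case: P(data | r = 2) = (3/5)(2/4)(1/3) = 1/10; P(data | r = 3) = (2/5)(3/4)(2/3) = 1/5; P(data | r = 4) = (1/5)(4/4)(3/3) = 1/5.
Multiplying each by its prior: 1/3 · 1/10 = 1/30, 1/3 · 1/5 = 1/15, 1/3 · 1/5 = 1/15; these sum to 1/6.
Hence P(r = 3 | data) = (1/15) / (1/6) = 2/5.

0.400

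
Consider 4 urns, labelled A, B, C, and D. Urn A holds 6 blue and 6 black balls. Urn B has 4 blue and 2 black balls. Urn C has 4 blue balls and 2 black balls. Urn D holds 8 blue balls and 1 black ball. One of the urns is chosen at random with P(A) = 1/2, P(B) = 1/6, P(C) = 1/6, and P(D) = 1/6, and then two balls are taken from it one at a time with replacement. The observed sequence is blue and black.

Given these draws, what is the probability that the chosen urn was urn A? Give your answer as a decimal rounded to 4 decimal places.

Under each hypothesis, the probability of the observed sequence is: P(data | urn A) = (6/12)(6/12) = 0.25; P(data | urn B) = (4/6)(2/6) = 0.22222; P(data | urn C) = (4/6)(2/6) = 0.22222; P(data | urn D) = (8/9)(1/9) = 0.098765.
Multiplying each by its prior: 1/2 · 0.25 = 0.125, 1/6 · 0.22222 = 0.037037, 1/6 · 0.22222 = 0.037037, 1/6 · 0.098765 = 0.016461; with total 0.21553.
So P(urn A | data) = (0.125) / (0.21553) = 0.57995.

0.5800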